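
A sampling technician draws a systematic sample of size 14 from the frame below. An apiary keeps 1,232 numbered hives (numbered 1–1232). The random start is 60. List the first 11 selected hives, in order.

60, 148, 236, 324, 412, 500, 588, 676, 764, 852, 940

k = N/n = 1232/14 = 88
hive 1: 60
hive 2: 60 + 88 = 148
hive 3: 148 + 88 = 236
hive 4: 236 + 88 = 324
hive 5: 324 + 88 = 412
hive 6: 412 + 88 = 500
hive 7: 500 + 88 = 588
hive 8: 588 + 88 = 676
hive 9: 676 + 88 = 764
hive 10: 764 + 88 = 852
hive 11: 852 + 88 = 940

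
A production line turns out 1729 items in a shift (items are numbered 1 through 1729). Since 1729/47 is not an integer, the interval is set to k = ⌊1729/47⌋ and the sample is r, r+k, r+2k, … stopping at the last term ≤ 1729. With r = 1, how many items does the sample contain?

49

k = ⌊1729/47⌋ = 36
Achieved size = ⌊(1729 − 1)/36⌋ + 1 = ⌊1728/36⌋ + 1 = 48 + 1 = 49
(last selection: 1 + 48×36 = 1729 ≤ 1729; next would be 1765 > 1729)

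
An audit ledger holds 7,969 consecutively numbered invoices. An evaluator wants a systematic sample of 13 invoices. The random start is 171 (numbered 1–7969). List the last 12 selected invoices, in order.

k = N/n = 7969/13 = 613
2nd selection = 171 + 1×613 = 784
3rd: 784 + 613 = 1397
4th: 1397 + 613 = 2010
5th: 2010 + 613 = 2623
6th: 2623 + 613 = 3236
7th: 3236 + 613 = 3849
8th: 3849 + 613 = 4462
9th: 4462 + 613 = 5075
10th: 5075 + 613 = 5688
11th: 5688 + 613 = 6301
12th: 6301 + 613 = 6914
13th: 6914 + 613 = 7527

784, 1397, 2010, 2623, 3236, 3849, 4462, 5075, 5688, 6301, 6914, 7527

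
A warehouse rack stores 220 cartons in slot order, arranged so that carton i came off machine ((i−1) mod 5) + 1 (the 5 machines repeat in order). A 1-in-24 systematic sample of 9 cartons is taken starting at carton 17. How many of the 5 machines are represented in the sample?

Consecutive selections differ by k = 24, so their machine numbers differ by 24 mod 5 = 4.
gcd(24, 5) = 1, so the sample visits 5/1 = 5 distinct residues mod 5.
Start 17 is machine 2; the machines hit are 1, 2, 3, 4, 5.

5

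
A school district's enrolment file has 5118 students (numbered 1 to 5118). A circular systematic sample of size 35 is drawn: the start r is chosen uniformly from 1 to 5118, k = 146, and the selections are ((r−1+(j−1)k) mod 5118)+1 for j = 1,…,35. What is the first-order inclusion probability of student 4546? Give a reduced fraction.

For each position j, as r ranges over 1…5118 the j-th selection hits every student exactly once, so student 4546 is selected for exactly 35 of the 5118 starts.
Inclusion probability = 35/5118.

35/5118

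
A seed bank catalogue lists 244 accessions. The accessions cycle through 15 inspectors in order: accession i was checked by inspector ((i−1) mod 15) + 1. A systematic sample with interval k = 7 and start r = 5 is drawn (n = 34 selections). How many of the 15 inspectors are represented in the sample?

Consecutive selections differ by k = 7, so their inspector numbers differ by 7 mod 15 = 7.
gcd(7, 15) = 1, so the sample visits 15/1 = 15 distinct residues mod 15.
Start 5 is inspector 5; the inspectors hit are 1, 2, 3, 4, 5, 6, 7, 8, 9, 10, 11, 12, 13, 14, 15.

15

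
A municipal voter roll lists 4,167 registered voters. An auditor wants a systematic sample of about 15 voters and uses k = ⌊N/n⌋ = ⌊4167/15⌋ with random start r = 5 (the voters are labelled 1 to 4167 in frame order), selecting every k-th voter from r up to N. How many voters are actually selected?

k = ⌊4167/15⌋ = 277
Achieved size = ⌊(4167 − 5)/277⌋ + 1 = ⌊4162/277⌋ + 1 = 15 + 1 = 16
(last selection: 5 + 15×277 = 4160 ≤ 4167; next would be 4437 > 4167)

16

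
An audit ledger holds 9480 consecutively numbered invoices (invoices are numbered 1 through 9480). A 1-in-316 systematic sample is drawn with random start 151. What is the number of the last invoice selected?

9315

k = 316
30th selection = r + (30−1)·k = 151 + 29×316 = 151 + 9164 = 9315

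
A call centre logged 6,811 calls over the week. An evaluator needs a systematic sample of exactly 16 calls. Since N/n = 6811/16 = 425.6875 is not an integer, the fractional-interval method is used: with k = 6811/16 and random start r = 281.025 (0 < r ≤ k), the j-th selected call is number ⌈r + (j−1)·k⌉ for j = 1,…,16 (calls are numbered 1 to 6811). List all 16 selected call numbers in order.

j=1: r + 0k = 281.025 → ⌈·⌉ = 282
j=2: r + 1k = 706.7125 → ⌈·⌉ = 707
j=3: r + 2k = 1132.4 → ⌈·⌉ = 1133
j=4: r + 3k = 1558.0875 → ⌈·⌉ = 1559
j=5: r + 4k = 1983.775 → ⌈·⌉ = 1984
j=6: r + 5k = 2409.4625 → ⌈·⌉ = 2410
j=7: r + 6k = 2835.15 → ⌈·⌉ = 2836
j=8: r + 7k = 3260.8375 → ⌈·⌉ = 3261
j=9: r + 8k = 3686.525 → ⌈·⌉ = 3687
j=10: r + 9k = 4112.2125 → ⌈·⌉ = 4113
j=11: r + 10k = 4537.9 → ⌈·⌉ = 4538
j=12: r + 11k = 4963.5875 → ⌈·⌉ = 4964
j=13: r + 12k = 5389.275 → ⌈·⌉ = 5390
j=14: r + 13k = 5814.9625 → ⌈·⌉ = 5815
j=15: r + 14k = 6240.65 → ⌈·⌉ = 6241
j=16: r + 15k = 6666.3375 → ⌈·⌉ = 6667

282, 707, 1133, 1559, 1984, 2410, 2836, 3261, 3687, 4113, 4538, 4964, 5390, 5815, 6241, 6667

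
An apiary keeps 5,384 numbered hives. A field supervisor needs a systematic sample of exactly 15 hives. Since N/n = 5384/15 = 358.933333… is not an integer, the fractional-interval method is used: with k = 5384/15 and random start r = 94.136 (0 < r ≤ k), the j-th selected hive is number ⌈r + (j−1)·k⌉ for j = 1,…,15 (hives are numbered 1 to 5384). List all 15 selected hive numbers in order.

95, 454, 813, 1171, 1530, 1889, 2248, 2607, 2966, 3325, 3684, 4043, 4402, 4761, 5120

j=1: r + 0k = 94.136 → ⌈·⌉ = 95
j=2: r + 1k = 453.069333… → ⌈·⌉ = 454
j=3: r + 2k = 812.002666… → ⌈·⌉ = 813
j=4: r + 3k = 1170.936 → ⌈·⌉ = 1171
j=5: r + 4k = 1529.869333… → ⌈·⌉ = 1530
j=6: r + 5k = 1888.802666… → ⌈·⌉ = 1889
j=7: r + 6k = 2247.736 → ⌈·⌉ = 2248
j=8: r + 7k = 2606.669333… → ⌈·⌉ = 2607
j=9: r + 8k = 2965.602666… → ⌈·⌉ = 2966
j=10: r + 9k = 3324.536 → ⌈·⌉ = 3325
j=11: r + 10k = 3683.469333… → ⌈·⌉ = 3684
j=12: r + 11k = 4042.402666… → ⌈·⌉ = 4043
j=13: r + 12k = 4401.336 → ⌈·⌉ = 4402
j=14: r + 13k = 4760.269333… → ⌈·⌉ = 4761
j=15: r + 14k = 5119.202666… → ⌈·⌉ = 5120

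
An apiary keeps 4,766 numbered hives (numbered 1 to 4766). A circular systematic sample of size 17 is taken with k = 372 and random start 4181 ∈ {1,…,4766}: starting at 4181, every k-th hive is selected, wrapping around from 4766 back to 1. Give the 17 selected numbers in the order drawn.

Selection 1: 4181
Selection 2: 4181 + 372 = 4553
Selection 3: 4553 + 372 = 4925 → 4925 − 4766 = 159
Selection 4: 159 + 372 = 531
Selection 5: 531 + 372 = 903
Selection 6: 903 + 372 = 1275
Selection 7: 1275 + 372 = 1647
Selection 8: 1647 + 372 = 2019
Selection 9: 2019 + 372 = 2391
Selection 10: 2391 + 372 = 2763
Selection 11: 2763 + 372 = 3135
Selection 12: 3135 + 372 = 3507
Selection 13: 3507 + 372 = 3879
Selection 14: 3879 + 372 = 4251
Selection 15: 4251 + 372 = 4623
Selection 16: 4623 + 372 = 4995 → 4995 − 4766 = 229
Selection 17: 229 + 372 = 601

4181, 4553, 159, 531, 903, 1275, 1647, 2019, 2391, 2763, 3135, 3507, 3879, 4251, 4623, 229, 601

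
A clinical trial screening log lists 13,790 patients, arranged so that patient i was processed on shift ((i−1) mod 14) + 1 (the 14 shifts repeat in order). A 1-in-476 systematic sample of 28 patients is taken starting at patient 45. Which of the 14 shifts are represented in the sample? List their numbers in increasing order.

3

Consecutive selections differ by k = 476, so their shift numbers differ by 476 mod 14 = 0.
gcd(476, 14) = 14, so the sample visits 14/14 = 1 distinct residues mod 14.
Start 45 is shift 3; the shifts hit are 3.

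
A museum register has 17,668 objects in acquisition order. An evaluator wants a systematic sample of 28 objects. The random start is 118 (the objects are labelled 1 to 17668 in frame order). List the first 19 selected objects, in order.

118, 749, 1380, 2011, 2642, 3273, 3904, 4535, 5166, 5797, 6428, 7059, 7690, 8321, 8952, 9583, 10214, 10845, 11476

k = N/n = 17668/28 = 631
object 1: 118
object 2: 118 + 631 = 749
object 3: 749 + 631 = 1380
object 4: 1380 + 631 = 2011
object 5: 2011 + 631 = 2642
object 6: 2642 + 631 = 3273
object 7: 3273 + 631 = 3904
object 8: 3904 + 631 = 4535
object 9: 4535 + 631 = 5166
object 10: 5166 + 631 = 5797
object 11: 5797 + 631 = 6428
object 12: 6428 + 631 = 7059
object 13: 7059 + 631 = 7690
object 14: 7690 + 631 = 8321
object 15: 8321 + 631 = 8952
object 16: 8952 + 631 = 9583
object 17: 9583 + 631 = 10214
object 18: 10214 + 631 = 10845
object 19: 10845 + 631 = 11476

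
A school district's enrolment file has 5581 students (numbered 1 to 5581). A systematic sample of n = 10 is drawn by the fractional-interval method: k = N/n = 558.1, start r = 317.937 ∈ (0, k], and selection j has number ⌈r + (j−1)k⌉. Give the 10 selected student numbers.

318, 877, 1435, 1993, 2551, 3109, 3667, 4225, 4783, 5341

j=1: r + 0k = 317.937 → ⌈·⌉ = 318
j=2: r + 1k = 876.037 → ⌈·⌉ = 877
j=3: r + 2k = 1434.137 → ⌈·⌉ = 1435
j=4: r + 3k = 1992.237 → ⌈·⌉ = 1993
j=5: r + 4k = 2550.337 → ⌈·⌉ = 2551
j=6: r + 5k = 3108.437 → ⌈·⌉ = 3109
j=7: r + 6k = 3666.537 → ⌈·⌉ = 3667
j=8: r + 7k = 4224.637 → ⌈·⌉ = 4225
j=9: r + 8k = 4782.737 → ⌈·⌉ = 4783
j=10: r + 9k = 5340.837 → ⌈·⌉ = 5341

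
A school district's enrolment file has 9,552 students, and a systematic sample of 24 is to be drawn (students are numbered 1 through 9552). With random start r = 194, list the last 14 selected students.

k = N/n = 9552/24 = 398
11th selection = 194 + 10×398 = 4174
12th: 4174 + 398 = 4572
13th: 4572 + 398 = 4970
14th: 4970 + 398 = 5368
15th: 5368 + 398 = 5766
16th: 5766 + 398 = 6164
17th: 6164 + 398 = 6562
18th: 6562 + 398 = 6960
19th: 6960 + 398 = 7358
20th: 7358 + 398 = 7756
21st: 7756 + 398 = 8154
22nd: 8154 + 398 = 8552
23rd: 8552 + 398 = 8950
24th: 8950 + 398 = 9348

4174, 4572, 4970, 5368, 5766, 6164, 6562, 6960, 7358, 7756, 8154, 8552, 8950, 9348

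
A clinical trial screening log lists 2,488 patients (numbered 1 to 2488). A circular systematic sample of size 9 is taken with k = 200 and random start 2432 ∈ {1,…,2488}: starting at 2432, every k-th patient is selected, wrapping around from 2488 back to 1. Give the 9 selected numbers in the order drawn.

Selection 1: 2432
Selection 2: 2432 + 200 = 2632 → 2632 − 2488 = 144
Selection 3: 144 + 200 = 344
Selection 4: 344 + 200 = 544
Selection 5: 544 + 200 = 744
Selection 6: 744 + 200 = 944
Selection 7: 944 + 200 = 1144
Selection 8: 1144 + 200 = 1344
Selection 9: 1344 + 200 = 1544

2432, 144, 344, 544, 744, 944, 1144, 1344, 1544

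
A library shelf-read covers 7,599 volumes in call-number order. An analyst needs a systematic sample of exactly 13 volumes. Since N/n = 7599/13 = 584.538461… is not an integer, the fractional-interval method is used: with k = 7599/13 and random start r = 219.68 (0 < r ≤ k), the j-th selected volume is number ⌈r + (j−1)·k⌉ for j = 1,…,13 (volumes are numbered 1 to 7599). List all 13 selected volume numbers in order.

220, 805, 1389, 1974, 2558, 3143, 3727, 4312, 4896, 5481, 6066, 6650, 7235

j=1: r + 0k = 219.68 → ⌈·⌉ = 220
j=2: r + 1k = 804.218461… → ⌈·⌉ = 805
j=3: r + 2k = 1388.756923… → ⌈·⌉ = 1389
j=4: r + 3k = 1973.295384… → ⌈·⌉ = 1974
j=5: r + 4k = 2557.833846… → ⌈·⌉ = 2558
j=6: r + 5k = 3142.372307… → ⌈·⌉ = 3143
j=7: r + 6k = 3726.910769… → ⌈·⌉ = 3727
j=8: r + 7k = 4311.449230… → ⌈·⌉ = 4312
j=9: r + 8k = 4895.987692… → ⌈·⌉ = 4896
j=10: r + 9k = 5480.526153… → ⌈·⌉ = 5481
j=11: r + 10k = 6065.064615… → ⌈·⌉ = 6066
j=12: r + 11k = 6649.603076… → ⌈·⌉ = 6650
j=13: r + 12k = 7234.141538… → ⌈·⌉ = 7235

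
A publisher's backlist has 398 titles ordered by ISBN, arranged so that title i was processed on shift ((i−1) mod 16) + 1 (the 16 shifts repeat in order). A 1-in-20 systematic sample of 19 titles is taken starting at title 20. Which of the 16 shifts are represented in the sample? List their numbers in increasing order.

4, 8, 12, 16

Consecutive selections differ by k = 20, so their shift numbers differ by 20 mod 16 = 4.
gcd(20, 16) = 4, so the sample visits 16/4 = 4 distinct residues mod 16.
Start 20 is shift 4; the shifts hit are 4, 8, 12, 16.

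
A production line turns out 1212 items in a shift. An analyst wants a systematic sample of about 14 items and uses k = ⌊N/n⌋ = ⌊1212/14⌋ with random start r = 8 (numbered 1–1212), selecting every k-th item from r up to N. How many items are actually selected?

15

k = ⌊1212/14⌋ = 86
Achieved size = ⌊(1212 − 8)/86⌋ + 1 = ⌊1204/86⌋ + 1 = 14 + 1 = 15
(last selection: 8 + 14×86 = 1212 ≤ 1212; next would be 1298 > 1212)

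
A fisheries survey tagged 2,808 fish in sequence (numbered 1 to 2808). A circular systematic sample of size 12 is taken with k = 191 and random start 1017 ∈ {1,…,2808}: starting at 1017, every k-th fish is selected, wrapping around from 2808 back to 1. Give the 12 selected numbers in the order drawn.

Selection 1: 1017
Selection 2: 1017 + 191 = 1208
Selection 3: 1208 + 191 = 1399
Selection 4: 1399 + 191 = 1590
Selection 5: 1590 + 191 = 1781
Selection 6: 1781 + 191 = 1972
Selection 7: 1972 + 191 = 2163
Selection 8: 2163 + 191 = 2354
Selection 9: 2354 + 191 = 2545
Selection 10: 2545 + 191 = 2736
Selection 11: 2736 + 191 = 2927 → 2927 − 2808 = 119
Selection 12: 119 + 191 = 310

1017, 1208, 1399, 1590, 1781, 1972, 2163, 2354, 2545, 2736, 119, 310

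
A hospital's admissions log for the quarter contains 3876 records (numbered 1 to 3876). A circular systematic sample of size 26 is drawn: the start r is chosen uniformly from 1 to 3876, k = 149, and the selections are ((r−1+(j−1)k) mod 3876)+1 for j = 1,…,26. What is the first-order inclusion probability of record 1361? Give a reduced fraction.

13/1938

For each position j, as r ranges over 1…3876 the j-th selection hits every record exactly once, so record 1361 is selected for exactly 26 of the 3876 starts.
Inclusion probability = 26/3876 = 13/1938.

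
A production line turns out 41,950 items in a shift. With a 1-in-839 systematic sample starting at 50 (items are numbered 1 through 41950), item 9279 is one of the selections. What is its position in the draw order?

k = 839
position = (9279 − 50)/839 + 1 = 9229/839 + 1 = 11 + 1 = 12

12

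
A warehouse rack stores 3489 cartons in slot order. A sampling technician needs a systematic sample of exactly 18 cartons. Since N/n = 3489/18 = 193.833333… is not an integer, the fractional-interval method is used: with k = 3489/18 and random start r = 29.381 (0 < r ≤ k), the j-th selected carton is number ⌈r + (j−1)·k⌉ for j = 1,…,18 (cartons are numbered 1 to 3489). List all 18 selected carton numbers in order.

30, 224, 418, 611, 805, 999, 1193, 1387, 1581, 1774, 1968, 2162, 2356, 2550, 2744, 2937, 3131, 3325

j=1: r + 0k = 29.381 → ⌈·⌉ = 30
j=2: r + 1k = 223.214333… → ⌈·⌉ = 224
j=3: r + 2k = 417.047666… → ⌈·⌉ = 418
j=4: r + 3k = 610.881 → ⌈·⌉ = 611
j=5: r + 4k = 804.714333… → ⌈·⌉ = 805
j=6: r + 5k = 998.547666… → ⌈·⌉ = 999
j=7: r + 6k = 1192.381 → ⌈·⌉ = 1193
j=8: r + 7k = 1386.214333… → ⌈·⌉ = 1387
j=9: r + 8k = 1580.047666… → ⌈·⌉ = 1581
j=10: r + 9k = 1773.881 → ⌈·⌉ = 1774
j=11: r + 10k = 1967.714333… → ⌈·⌉ = 1968
j=12: r + 11k = 2161.547666… → ⌈·⌉ = 2162
j=13: r + 12k = 2355.381 → ⌈·⌉ = 2356
j=14: r + 13k = 2549.214333… → ⌈·⌉ = 2550
j=15: r + 14k = 2743.047666… → ⌈·⌉ = 2744
j=16: r + 15k = 2936.881 → ⌈·⌉ = 2937
j=17: r + 16k = 3130.714333… → ⌈·⌉ = 3131
j=18: r + 17k = 3324.547666… → ⌈·⌉ = 3325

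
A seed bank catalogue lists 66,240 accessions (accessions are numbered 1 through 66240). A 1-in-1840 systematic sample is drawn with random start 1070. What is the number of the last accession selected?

65470

k = 1840
36th selection = r + (36−1)·k = 1070 + 35×1840 = 1070 + 64400 = 65470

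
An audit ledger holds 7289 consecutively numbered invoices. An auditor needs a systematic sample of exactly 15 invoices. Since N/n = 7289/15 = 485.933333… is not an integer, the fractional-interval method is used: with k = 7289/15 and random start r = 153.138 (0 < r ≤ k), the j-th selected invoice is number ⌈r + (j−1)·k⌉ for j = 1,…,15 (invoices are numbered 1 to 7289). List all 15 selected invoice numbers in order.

j=1: r + 0k = 153.138 → ⌈·⌉ = 154
j=2: r + 1k = 639.071333… → ⌈·⌉ = 640
j=3: r + 2k = 1125.004666… → ⌈·⌉ = 1126
j=4: r + 3k = 1610.938 → ⌈·⌉ = 1611
j=5: r + 4k = 2096.871333… → ⌈·⌉ = 2097
j=6: r + 5k = 2582.804666… → ⌈·⌉ = 2583
j=7: r + 6k = 3068.738 → ⌈·⌉ = 3069
j=8: r + 7k = 3554.671333… → ⌈·⌉ = 3555
j=9: r + 8k = 4040.604666… → ⌈·⌉ = 4041
j=10: r + 9k = 4526.538 → ⌈·⌉ = 4527
j=11: r + 10k = 5012.471333… → ⌈·⌉ = 5013
j=12: r + 11k = 5498.404666… → ⌈·⌉ = 5499
j=13: r + 12k = 5984.338 → ⌈·⌉ = 5985
j=14: r + 13k = 6470.271333… → ⌈·⌉ = 6471
j=15: r + 14k = 6956.204666… → ⌈·⌉ = 6957

154, 640, 1126, 1611, 2097, 2583, 3069, 3555, 4041, 4527, 5013, 5499, 5985, 6471, 6957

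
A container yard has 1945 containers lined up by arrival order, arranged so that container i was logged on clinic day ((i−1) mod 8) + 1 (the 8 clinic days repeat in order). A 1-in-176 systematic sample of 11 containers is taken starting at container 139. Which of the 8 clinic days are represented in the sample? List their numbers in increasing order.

3

Consecutive selections differ by k = 176, so their clinic day numbers differ by 176 mod 8 = 0.
gcd(176, 8) = 8, so the sample visits 8/8 = 1 distinct residues mod 8.
Start 139 is clinic day 3; the clinic days hit are 3.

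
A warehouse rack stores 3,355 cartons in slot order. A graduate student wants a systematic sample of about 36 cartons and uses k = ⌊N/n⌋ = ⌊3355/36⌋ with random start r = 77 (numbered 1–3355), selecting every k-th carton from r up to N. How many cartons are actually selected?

36

k = ⌊3355/36⌋ = 93
Achieved size = ⌊(3355 − 77)/93⌋ + 1 = ⌊3278/93⌋ + 1 = 35 + 1 = 36
(last selection: 77 + 35×93 = 3332 ≤ 3355; next would be 3425 > 3355)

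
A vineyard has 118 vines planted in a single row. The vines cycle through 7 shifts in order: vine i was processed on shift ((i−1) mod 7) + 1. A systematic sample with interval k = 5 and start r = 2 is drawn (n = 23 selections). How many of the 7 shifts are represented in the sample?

Consecutive selections differ by k = 5, so their shift numbers differ by 5 mod 7 = 5.
gcd(5, 7) = 1, so the sample visits 7/1 = 7 distinct residues mod 7.
Start 2 is shift 2; the shifts hit are 1, 2, 3, 4, 5, 6, 7.

7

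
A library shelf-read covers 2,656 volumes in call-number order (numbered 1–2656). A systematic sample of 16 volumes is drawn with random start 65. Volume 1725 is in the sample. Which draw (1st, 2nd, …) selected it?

11

k = 2656/16 = 166
position = (1725 − 65)/166 + 1 = 1660/166 + 1 = 10 + 1 = 11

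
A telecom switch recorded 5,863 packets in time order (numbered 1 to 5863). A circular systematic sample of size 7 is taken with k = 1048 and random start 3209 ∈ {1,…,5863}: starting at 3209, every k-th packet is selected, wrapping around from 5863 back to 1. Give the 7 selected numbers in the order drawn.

Selection 1: 3209
Selection 2: 3209 + 1048 = 4257
Selection 3: 4257 + 1048 = 5305
Selection 4: 5305 + 1048 = 6353 → 6353 − 5863 = 490
Selection 5: 490 + 1048 = 1538
Selection 6: 1538 + 1048 = 2586
Selection 7: 2586 + 1048 = 3634

3209, 4257, 5305, 490, 1538, 2586, 3634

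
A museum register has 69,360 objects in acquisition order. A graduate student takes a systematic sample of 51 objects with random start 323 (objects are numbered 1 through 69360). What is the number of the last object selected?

68323

k = 69360/51 = 1360
51st selection = r + (51−1)·k = 323 + 50×1360 = 323 + 68000 = 68323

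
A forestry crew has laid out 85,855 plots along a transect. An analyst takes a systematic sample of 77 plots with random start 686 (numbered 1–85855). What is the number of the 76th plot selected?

84311

k = 85855/77 = 1115
76th selection = r + (76−1)·k = 686 + 75×1115 = 686 + 83625 = 84311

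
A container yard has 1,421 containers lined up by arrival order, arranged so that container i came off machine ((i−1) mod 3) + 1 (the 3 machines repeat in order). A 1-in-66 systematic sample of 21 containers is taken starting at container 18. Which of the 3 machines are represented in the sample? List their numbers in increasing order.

Consecutive selections differ by k = 66, so their machine numbers differ by 66 mod 3 = 0.
gcd(66, 3) = 3, so the sample visits 3/3 = 1 distinct residues mod 3.
Start 18 is machine 3; the machines hit are 3.

3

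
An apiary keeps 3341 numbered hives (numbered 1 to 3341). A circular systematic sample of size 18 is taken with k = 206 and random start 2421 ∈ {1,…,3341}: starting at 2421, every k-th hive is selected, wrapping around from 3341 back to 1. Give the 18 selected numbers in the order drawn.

2421, 2627, 2833, 3039, 3245, 110, 316, 522, 728, 934, 1140, 1346, 1552, 1758, 1964, 2170, 2376, 2582

Selection 1: 2421
Selection 2: 2421 + 206 = 2627
Selection 3: 2627 + 206 = 2833
Selection 4: 2833 + 206 = 3039
Selection 5: 3039 + 206 = 3245
Selection 6: 3245 + 206 = 3451 → 3451 − 3341 = 110
Selection 7: 110 + 206 = 316
Selection 8: 316 + 206 = 522
Selection 9: 522 + 206 = 728
Selection 10: 728 + 206 = 934
Selection 11: 934 + 206 = 1140
Selection 12: 1140 + 206 = 1346
Selection 13: 1346 + 206 = 1552
Selection 14: 1552 + 206 = 1758
Selection 15: 1758 + 206 = 1964
Selection 16: 1964 + 206 = 2170
Selection 17: 2170 + 206 = 2376
Selection 18: 2376 + 206 = 2582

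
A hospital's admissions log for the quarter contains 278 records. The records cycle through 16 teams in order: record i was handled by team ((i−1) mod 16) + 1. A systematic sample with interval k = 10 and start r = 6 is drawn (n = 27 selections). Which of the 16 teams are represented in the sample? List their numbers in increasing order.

2, 4, 6, 8, 10, 12, 14, 16

Consecutive selections differ by k = 10, so their team numbers differ by 10 mod 16 = 10.
gcd(10, 16) = 2, so the sample visits 16/2 = 8 distinct residues mod 16.
Start 6 is team 6; the teams hit are 2, 4, 6, 8, 10, 12, 14, 16.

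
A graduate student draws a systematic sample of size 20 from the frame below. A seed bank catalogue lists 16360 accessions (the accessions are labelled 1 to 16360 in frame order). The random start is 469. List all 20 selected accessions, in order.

k = N/n = 16360/20 = 818
accession 1: 469
accession 2: 469 + 818 = 1287
accession 3: 1287 + 818 = 2105
accession 4: 2105 + 818 = 2923
accession 5: 2923 + 818 = 3741
accession 6: 3741 + 818 = 4559
accession 7: 4559 + 818 = 5377
accession 8: 5377 + 818 = 6195
accession 9: 6195 + 818 = 7013
accession 10: 7013 + 818 = 7831
accession 11: 7831 + 818 = 8649
accession 12: 8649 + 818 = 9467
accession 13: 9467 + 818 = 10285
accession 14: 10285 + 818 = 11103
accession 15: 11103 + 818 = 11921
accession 16: 11921 + 818 = 12739
accession 17: 12739 + 818 = 13557
accession 18: 13557 + 818 = 14375
accession 19: 14375 + 818 = 15193
accession 20: 15193 + 818 = 16011

469, 1287, 2105, 2923, 3741, 4559, 5377, 6195, 7013, 7831, 8649, 9467, 10285, 11103, 11921, 12739, 13557, 14375, 15193, 16011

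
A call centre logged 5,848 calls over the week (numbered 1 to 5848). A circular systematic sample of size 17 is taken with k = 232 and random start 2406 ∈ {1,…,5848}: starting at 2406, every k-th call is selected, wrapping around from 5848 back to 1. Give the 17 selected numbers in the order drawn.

Selection 1: 2406
Selection 2: 2406 + 232 = 2638
Selection 3: 2638 + 232 = 2870
Selection 4: 2870 + 232 = 3102
Selection 5: 3102 + 232 = 3334
Selection 6: 3334 + 232 = 3566
Selection 7: 3566 + 232 = 3798
Selection 8: 3798 + 232 = 4030
Selection 9: 4030 + 232 = 4262
Selection 10: 4262 + 232 = 4494
Selection 11: 4494 + 232 = 4726
Selection 12: 4726 + 232 = 4958
Selection 13: 4958 + 232 = 5190
Selection 14: 5190 + 232 = 5422
Selection 15: 5422 + 232 = 5654
Selection 16: 5654 + 232 = 5886 → 5886 − 5848 = 38
Selection 17: 38 + 232 = 270

2406, 2638, 2870, 3102, 3334, 3566, 3798, 4030, 4262, 4494, 4726, 4958, 5190, 5422, 5654, 38, 270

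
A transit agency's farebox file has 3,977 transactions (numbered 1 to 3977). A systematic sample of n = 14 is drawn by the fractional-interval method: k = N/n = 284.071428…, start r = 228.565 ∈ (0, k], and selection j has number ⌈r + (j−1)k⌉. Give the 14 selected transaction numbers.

j=1: r + 0k = 228.565 → ⌈·⌉ = 229
j=2: r + 1k = 512.636428… → ⌈·⌉ = 513
j=3: r + 2k = 796.707857… → ⌈·⌉ = 797
j=4: r + 3k = 1080.779285… → ⌈·⌉ = 1081
j=5: r + 4k = 1364.850714… → ⌈·⌉ = 1365
j=6: r + 5k = 1648.922142… → ⌈·⌉ = 1649
j=7: r + 6k = 1932.993571… → ⌈·⌉ = 1933
j=8: r + 7k = 2217.065 → ⌈·⌉ = 2218
j=9: r + 8k = 2501.136428… → ⌈·⌉ = 2502
j=10: r + 9k = 2785.207857… → ⌈·⌉ = 2786
j=11: r + 10k = 3069.279285… → ⌈·⌉ = 3070
j=12: r + 11k = 3353.350714… → ⌈·⌉ = 3354
j=13: r + 12k = 3637.422142… → ⌈·⌉ = 3638
j=14: r + 13k = 3921.493571… → ⌈·⌉ = 3922

229, 513, 797, 1081, 1365, 1649, 1933, 2218, 2502, 2786, 3070, 3354, 3638, 3922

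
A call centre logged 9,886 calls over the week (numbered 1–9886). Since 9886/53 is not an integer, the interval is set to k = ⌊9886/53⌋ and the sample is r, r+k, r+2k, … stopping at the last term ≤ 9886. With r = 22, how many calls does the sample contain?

k = ⌊9886/53⌋ = 186
Achieved size = ⌊(9886 − 22)/186⌋ + 1 = ⌊9864/186⌋ + 1 = 53 + 1 = 54
(last selection: 22 + 53×186 = 9880 ≤ 9886; next would be 10066 > 9886)

54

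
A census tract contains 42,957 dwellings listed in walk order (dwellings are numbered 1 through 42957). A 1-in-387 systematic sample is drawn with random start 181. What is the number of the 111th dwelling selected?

k = 387
111th selection = r + (111−1)·k = 181 + 110×387 = 181 + 42570 = 42751

42751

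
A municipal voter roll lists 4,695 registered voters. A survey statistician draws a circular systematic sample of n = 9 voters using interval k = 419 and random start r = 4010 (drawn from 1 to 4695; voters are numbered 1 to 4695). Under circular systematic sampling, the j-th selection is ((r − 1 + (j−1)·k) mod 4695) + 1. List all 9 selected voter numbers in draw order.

4010, 4429, 153, 572, 991, 1410, 1829, 2248, 2667

Selection 1: 4010
Selection 2: 4010 + 419 = 4429
Selection 3: 4429 + 419 = 4848 → 4848 − 4695 = 153
Selection 4: 153 + 419 = 572
Selection 5: 572 + 419 = 991
Selection 6: 991 + 419 = 1410
Selection 7: 1410 + 419 = 1829
Selection 8: 1829 + 419 = 2248
Selection 9: 2248 + 419 = 2667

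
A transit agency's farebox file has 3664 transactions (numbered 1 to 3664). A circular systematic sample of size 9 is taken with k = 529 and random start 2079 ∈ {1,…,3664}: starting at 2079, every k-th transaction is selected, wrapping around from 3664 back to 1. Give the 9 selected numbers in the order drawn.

2079, 2608, 3137, 2, 531, 1060, 1589, 2118, 2647

Selection 1: 2079
Selection 2: 2079 + 529 = 2608
Selection 3: 2608 + 529 = 3137
Selection 4: 3137 + 529 = 3666 → 3666 − 3664 = 2
Selection 5: 2 + 529 = 531
Selection 6: 531 + 529 = 1060
Selection 7: 1060 + 529 = 1589
Selection 8: 1589 + 529 = 2118
Selection 9: 2118 + 529 = 2647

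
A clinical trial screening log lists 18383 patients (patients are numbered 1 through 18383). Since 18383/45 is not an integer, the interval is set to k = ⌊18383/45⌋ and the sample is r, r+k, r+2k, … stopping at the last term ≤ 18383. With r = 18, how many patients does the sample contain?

46

k = ⌊18383/45⌋ = 408
Achieved size = ⌊(18383 − 18)/408⌋ + 1 = ⌊18365/408⌋ + 1 = 45 + 1 = 46
(last selection: 18 + 45×408 = 18378 ≤ 18383; next would be 18786 > 18383)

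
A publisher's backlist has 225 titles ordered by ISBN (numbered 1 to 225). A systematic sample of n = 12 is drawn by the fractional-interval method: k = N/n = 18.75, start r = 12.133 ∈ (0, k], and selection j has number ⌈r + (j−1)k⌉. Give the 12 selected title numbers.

13, 31, 50, 69, 88, 106, 125, 144, 163, 181, 200, 219

j=1: r + 0k = 12.133 → ⌈·⌉ = 13
j=2: r + 1k = 30.883 → ⌈·⌉ = 31
j=3: r + 2k = 49.633 → ⌈·⌉ = 50
j=4: r + 3k = 68.383 → ⌈·⌉ = 69
j=5: r + 4k = 87.133 → ⌈·⌉ = 88
j=6: r + 5k = 105.883 → ⌈·⌉ = 106
j=7: r + 6k = 124.633 → ⌈·⌉ = 125
j=8: r + 7k = 143.383 → ⌈·⌉ = 144
j=9: r + 8k = 162.133 → ⌈·⌉ = 163
j=10: r + 9k = 180.883 → ⌈·⌉ = 181
j=11: r + 10k = 199.633 → ⌈·⌉ = 200
j=12: r + 11k = 218.383 → ⌈·⌉ = 219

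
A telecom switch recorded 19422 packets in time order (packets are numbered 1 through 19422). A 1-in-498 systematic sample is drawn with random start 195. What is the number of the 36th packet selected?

k = 498
36th selection = r + (36−1)·k = 195 + 35×498 = 195 + 17430 = 17625

17625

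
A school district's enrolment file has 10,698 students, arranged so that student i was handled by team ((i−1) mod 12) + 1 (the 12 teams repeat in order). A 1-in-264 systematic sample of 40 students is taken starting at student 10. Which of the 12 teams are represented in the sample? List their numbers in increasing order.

10

Consecutive selections differ by k = 264, so their team numbers differ by 264 mod 12 = 0.
gcd(264, 12) = 12, so the sample visits 12/12 = 1 distinct residues mod 12.
Start 10 is team 10; the teams hit are 10.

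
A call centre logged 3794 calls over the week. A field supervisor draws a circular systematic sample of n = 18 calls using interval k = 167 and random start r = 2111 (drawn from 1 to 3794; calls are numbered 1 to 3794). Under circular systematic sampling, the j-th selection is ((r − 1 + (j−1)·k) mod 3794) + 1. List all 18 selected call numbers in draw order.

2111, 2278, 2445, 2612, 2779, 2946, 3113, 3280, 3447, 3614, 3781, 154, 321, 488, 655, 822, 989, 1156

Selection 1: 2111
Selection 2: 2111 + 167 = 2278
Selection 3: 2278 + 167 = 2445
Selection 4: 2445 + 167 = 2612
Selection 5: 2612 + 167 = 2779
Selection 6: 2779 + 167 = 2946
Selection 7: 2946 + 167 = 3113
Selection 8: 3113 + 167 = 3280
Selection 9: 3280 + 167 = 3447
Selection 10: 3447 + 167 = 3614
Selection 11: 3614 + 167 = 3781
Selection 12: 3781 + 167 = 3948 → 3948 − 3794 = 154
Selection 13: 154 + 167 = 321
Selection 14: 321 + 167 = 488
Selection 15: 488 + 167 = 655
Selection 16: 655 + 167 = 822
Selection 17: 822 + 167 = 989
Selection 18: 989 + 167 = 1156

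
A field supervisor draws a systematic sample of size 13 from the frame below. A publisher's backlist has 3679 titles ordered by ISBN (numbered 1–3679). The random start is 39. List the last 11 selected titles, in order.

605, 888, 1171, 1454, 1737, 2020, 2303, 2586, 2869, 3152, 3435

k = N/n = 3679/13 = 283
3rd selection = 39 + 2×283 = 605
4th: 605 + 283 = 888
5th: 888 + 283 = 1171
6th: 1171 + 283 = 1454
7th: 1454 + 283 = 1737
8th: 1737 + 283 = 2020
9th: 2020 + 283 = 2303
10th: 2303 + 283 = 2586
11th: 2586 + 283 = 2869
12th: 2869 + 283 = 3152
13th: 3152 + 283 = 3435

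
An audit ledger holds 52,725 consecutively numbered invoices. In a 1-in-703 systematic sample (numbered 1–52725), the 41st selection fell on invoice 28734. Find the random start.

614

k = 703
r = 28734 − (41−1)×703 = 28734 − 28120 = 614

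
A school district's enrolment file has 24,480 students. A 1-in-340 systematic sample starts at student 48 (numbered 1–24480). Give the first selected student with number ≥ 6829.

6848

k = 340
Steps past start: ⌈(6829 − 48)/340⌉ = ⌈6781/340⌉ = 20
Selected student: 48 + 20×340 = 6848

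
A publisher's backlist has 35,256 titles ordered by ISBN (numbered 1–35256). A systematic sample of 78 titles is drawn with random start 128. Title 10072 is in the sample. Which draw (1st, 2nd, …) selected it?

k = 35256/78 = 452
position = (10072 − 128)/452 + 1 = 9944/452 + 1 = 22 + 1 = 23

23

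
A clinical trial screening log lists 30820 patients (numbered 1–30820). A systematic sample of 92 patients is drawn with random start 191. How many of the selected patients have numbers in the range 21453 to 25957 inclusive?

k = 30820/92 = 335
First selection ≥ 21453: 191 + ⌈(21453−191)/335⌉·335 = 191 + 64×335 = 21631
Last selection ≤ 25957: 191 + ⌊(25957−191)/335⌋·335 = 191 + 76×335 = 25651
Count = 76 − 64 + 1 = 13

13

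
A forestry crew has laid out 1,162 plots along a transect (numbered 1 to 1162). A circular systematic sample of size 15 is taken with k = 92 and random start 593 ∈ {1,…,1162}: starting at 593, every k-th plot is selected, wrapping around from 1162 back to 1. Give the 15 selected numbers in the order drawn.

593, 685, 777, 869, 961, 1053, 1145, 75, 167, 259, 351, 443, 535, 627, 719

Selection 1: 593
Selection 2: 593 + 92 = 685
Selection 3: 685 + 92 = 777
Selection 4: 777 + 92 = 869
Selection 5: 869 + 92 = 961
Selection 6: 961 + 92 = 1053
Selection 7: 1053 + 92 = 1145
Selection 8: 1145 + 92 = 1237 → 1237 − 1162 = 75
Selection 9: 75 + 92 = 167
Selection 10: 167 + 92 = 259
Selection 11: 259 + 92 = 351
Selection 12: 351 + 92 = 443
Selection 13: 443 + 92 = 535
Selection 14: 535 + 92 = 627
Selection 15: 627 + 92 = 719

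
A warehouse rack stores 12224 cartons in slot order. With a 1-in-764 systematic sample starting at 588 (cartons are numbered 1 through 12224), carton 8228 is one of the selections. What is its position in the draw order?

11

k = 764
position = (8228 − 588)/764 + 1 = 7640/764 + 1 = 10 + 1 = 11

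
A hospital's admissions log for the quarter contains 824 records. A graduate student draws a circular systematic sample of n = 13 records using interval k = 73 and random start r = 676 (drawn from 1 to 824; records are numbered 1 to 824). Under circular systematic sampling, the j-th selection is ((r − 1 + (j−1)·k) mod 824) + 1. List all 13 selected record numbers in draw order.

676, 749, 822, 71, 144, 217, 290, 363, 436, 509, 582, 655, 728

Selection 1: 676
Selection 2: 676 + 73 = 749
Selection 3: 749 + 73 = 822
Selection 4: 822 + 73 = 895 → 895 − 824 = 71
Selection 5: 71 + 73 = 144
Selection 6: 144 + 73 = 217
Selection 7: 217 + 73 = 290
Selection 8: 290 + 73 = 363
Selection 9: 363 + 73 = 436
Selection 10: 436 + 73 = 509
Selection 11: 509 + 73 = 582
Selection 12: 582 + 73 = 655
Selection 13: 655 + 73 = 728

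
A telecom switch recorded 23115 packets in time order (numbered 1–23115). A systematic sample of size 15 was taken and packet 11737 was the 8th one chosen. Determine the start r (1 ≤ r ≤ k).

950

k = 23115/15 = 1541
r = 11737 − (8−1)×1541 = 11737 − 10787 = 950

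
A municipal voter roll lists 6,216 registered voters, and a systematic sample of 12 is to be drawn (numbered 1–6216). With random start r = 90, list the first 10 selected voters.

90, 608, 1126, 1644, 2162, 2680, 3198, 3716, 4234, 4752

k = N/n = 6216/12 = 518
voter 1: 90
voter 2: 90 + 518 = 608
voter 3: 608 + 518 = 1126
voter 4: 1126 + 518 = 1644
voter 5: 1644 + 518 = 2162
voter 6: 2162 + 518 = 2680
voter 7: 2680 + 518 = 3198
voter 8: 3198 + 518 = 3716
voter 9: 3716 + 518 = 4234
voter 10: 4234 + 518 = 4752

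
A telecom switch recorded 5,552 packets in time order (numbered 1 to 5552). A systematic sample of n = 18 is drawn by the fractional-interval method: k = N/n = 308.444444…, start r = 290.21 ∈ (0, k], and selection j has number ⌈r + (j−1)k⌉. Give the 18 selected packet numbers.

291, 599, 908, 1216, 1524, 1833, 2141, 2450, 2758, 3067, 3375, 3684, 3992, 4300, 4609, 4917, 5226, 5534

j=1: r + 0k = 290.21 → ⌈·⌉ = 291
j=2: r + 1k = 598.654444… → ⌈·⌉ = 599
j=3: r + 2k = 907.098888… → ⌈·⌉ = 908
j=4: r + 3k = 1215.543333… → ⌈·⌉ = 1216
j=5: r + 4k = 1523.987777… → ⌈·⌉ = 1524
j=6: r + 5k = 1832.432222… → ⌈·⌉ = 1833
j=7: r + 6k = 2140.876666… → ⌈·⌉ = 2141
j=8: r + 7k = 2449.321111… → ⌈·⌉ = 2450
j=9: r + 8k = 2757.765555… → ⌈·⌉ = 2758
j=10: r + 9k = 3066.21 → ⌈·⌉ = 3067
j=11: r + 10k = 3374.654444… → ⌈·⌉ = 3375
j=12: r + 11k = 3683.098888… → ⌈·⌉ = 3684
j=13: r + 12k = 3991.543333… → ⌈·⌉ = 3992
j=14: r + 13k = 4299.987777… → ⌈·⌉ = 4300
j=15: r + 14k = 4608.432222… → ⌈·⌉ = 4609
j=16: r + 15k = 4916.876666… → ⌈·⌉ = 4917
j=17: r + 16k = 5225.321111… → ⌈·⌉ = 5226
j=18: r + 17k = 5533.765555… → ⌈·⌉ = 5534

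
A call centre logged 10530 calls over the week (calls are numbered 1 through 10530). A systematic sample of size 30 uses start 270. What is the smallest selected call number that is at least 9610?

9747

k = 10530/30 = 351
Steps past start: ⌈(9610 − 270)/351⌉ = ⌈9340/351⌉ = 27
Selected call: 270 + 27×351 = 9747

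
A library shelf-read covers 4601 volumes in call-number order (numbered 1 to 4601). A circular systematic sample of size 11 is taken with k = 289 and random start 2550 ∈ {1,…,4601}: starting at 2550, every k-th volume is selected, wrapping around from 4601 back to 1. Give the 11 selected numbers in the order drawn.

Selection 1: 2550
Selection 2: 2550 + 289 = 2839
Selection 3: 2839 + 289 = 3128
Selection 4: 3128 + 289 = 3417
Selection 5: 3417 + 289 = 3706
Selection 6: 3706 + 289 = 3995
Selection 7: 3995 + 289 = 4284
Selection 8: 4284 + 289 = 4573
Selection 9: 4573 + 289 = 4862 → 4862 − 4601 = 261
Selection 10: 261 + 289 = 550
Selection 11: 550 + 289 = 839

2550, 2839, 3128, 3417, 3706, 3995, 4284, 4573, 261, 550, 839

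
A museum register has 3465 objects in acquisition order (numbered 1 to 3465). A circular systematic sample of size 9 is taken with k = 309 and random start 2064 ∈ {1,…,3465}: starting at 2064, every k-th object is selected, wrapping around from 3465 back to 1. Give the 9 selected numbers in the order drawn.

Selection 1: 2064
Selection 2: 2064 + 309 = 2373
Selection 3: 2373 + 309 = 2682
Selection 4: 2682 + 309 = 2991
Selection 5: 2991 + 309 = 3300
Selection 6: 3300 + 309 = 3609 → 3609 − 3465 = 144
Selection 7: 144 + 309 = 453
Selection 8: 453 + 309 = 762
Selection 9: 762 + 309 = 1071

2064, 2373, 2682, 2991, 3300, 144, 453, 762, 1071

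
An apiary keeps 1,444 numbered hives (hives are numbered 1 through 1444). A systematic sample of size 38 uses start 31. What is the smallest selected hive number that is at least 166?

183

k = 1444/38 = 38
Steps past start: ⌈(166 − 31)/38⌉ = ⌈135/38⌉ = 4
Selected hive: 31 + 4×38 = 183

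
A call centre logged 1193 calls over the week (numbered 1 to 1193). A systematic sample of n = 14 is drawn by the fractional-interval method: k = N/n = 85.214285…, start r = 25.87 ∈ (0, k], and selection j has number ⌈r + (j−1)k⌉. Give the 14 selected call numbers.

26, 112, 197, 282, 367, 452, 538, 623, 708, 793, 879, 964, 1049, 1134

j=1: r + 0k = 25.87 → ⌈·⌉ = 26
j=2: r + 1k = 111.084285… → ⌈·⌉ = 112
j=3: r + 2k = 196.298571… → ⌈·⌉ = 197
j=4: r + 3k = 281.512857… → ⌈·⌉ = 282
j=5: r + 4k = 366.727142… → ⌈·⌉ = 367
j=6: r + 5k = 451.941428… → ⌈·⌉ = 452
j=7: r + 6k = 537.155714… → ⌈·⌉ = 538
j=8: r + 7k = 622.37 → ⌈·⌉ = 623
j=9: r + 8k = 707.584285… → ⌈·⌉ = 708
j=10: r + 9k = 792.798571… → ⌈·⌉ = 793
j=11: r + 10k = 878.012857… → ⌈·⌉ = 879
j=12: r + 11k = 963.227142… → ⌈·⌉ = 964
j=13: r + 12k = 1048.441428… → ⌈·⌉ = 1049
j=14: r + 13k = 1133.655714… → ⌈·⌉ = 1134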